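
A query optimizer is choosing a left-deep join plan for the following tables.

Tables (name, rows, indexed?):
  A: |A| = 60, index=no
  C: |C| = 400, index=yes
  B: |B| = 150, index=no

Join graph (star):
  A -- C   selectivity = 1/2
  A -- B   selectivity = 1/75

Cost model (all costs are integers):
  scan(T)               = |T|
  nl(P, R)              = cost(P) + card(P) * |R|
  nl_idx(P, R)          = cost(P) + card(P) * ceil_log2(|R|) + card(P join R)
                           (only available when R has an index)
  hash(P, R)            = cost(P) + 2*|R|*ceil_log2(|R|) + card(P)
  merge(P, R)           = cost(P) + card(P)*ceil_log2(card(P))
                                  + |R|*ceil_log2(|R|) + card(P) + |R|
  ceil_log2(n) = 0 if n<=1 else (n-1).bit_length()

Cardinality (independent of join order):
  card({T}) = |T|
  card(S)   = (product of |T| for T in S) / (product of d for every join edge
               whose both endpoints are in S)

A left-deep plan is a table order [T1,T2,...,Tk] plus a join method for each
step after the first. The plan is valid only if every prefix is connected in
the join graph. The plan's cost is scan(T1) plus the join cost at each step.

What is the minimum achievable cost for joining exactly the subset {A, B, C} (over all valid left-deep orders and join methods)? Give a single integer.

Selinger DP over subsets of {A,B,C}:
  {A}: scan cost=60, card=60
  {C}: scan cost=400, card=400
  {B}: scan cost=150, card=150
  {AC}: card=12000; try (A,hash)→1520, (C,merge)→4480, (A,merge)→4820, (C,hash)→7320, (C,nl_idx)→12600, (C,nl)→24060 …(+1); best=1520 via (A,hash)
  {AB}: card=120; try (A,hash)→1020, (B,merge)→1830, (A,merge)→1920, (B,hash)→2520, (B,nl)→9060, (A,nl)→9150; best=1020 via (A,hash)
  {ABC}: card=24000; try (C,merge)→5980, (C,hash)→8340, (B,hash)→15920, (C,nl_idx)→26100, (C,nl)→49020, (B,merge)→182870 …(+1); best=5980 via (C,merge)

5980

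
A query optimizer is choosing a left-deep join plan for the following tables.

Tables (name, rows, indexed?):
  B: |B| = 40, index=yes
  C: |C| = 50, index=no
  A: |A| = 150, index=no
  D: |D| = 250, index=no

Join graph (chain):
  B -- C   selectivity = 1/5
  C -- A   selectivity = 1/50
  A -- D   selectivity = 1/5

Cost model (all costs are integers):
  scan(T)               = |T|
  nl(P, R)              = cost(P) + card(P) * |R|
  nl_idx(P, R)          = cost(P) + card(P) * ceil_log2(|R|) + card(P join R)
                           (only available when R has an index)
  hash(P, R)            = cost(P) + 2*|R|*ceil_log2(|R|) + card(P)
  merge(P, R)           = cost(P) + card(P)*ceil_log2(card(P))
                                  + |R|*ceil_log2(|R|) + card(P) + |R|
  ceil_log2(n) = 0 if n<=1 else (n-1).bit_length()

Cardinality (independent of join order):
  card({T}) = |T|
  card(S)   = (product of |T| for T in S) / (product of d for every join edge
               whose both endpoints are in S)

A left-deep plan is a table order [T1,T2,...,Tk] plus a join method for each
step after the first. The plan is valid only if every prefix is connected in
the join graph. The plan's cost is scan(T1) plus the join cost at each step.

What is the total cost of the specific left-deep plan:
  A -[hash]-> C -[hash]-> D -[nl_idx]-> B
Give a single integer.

110050

step 1: scan A: cost=150, card=150
step 2: join C via hash
    card(P join C) = 150*50/(50) = 150
    cost = 150 + 2*50*6 + 150 = 900
step 3: join D via hash
    card(P join D) = 150*250/(5) = 7500
    cost = 900 + 2*250*8 + 150 = 5050
step 4: join B via nl_idx
    card(P join B) = 7500*40/(5) = 60000
    cost = 5050 + 7500*6 + 60000 = 110050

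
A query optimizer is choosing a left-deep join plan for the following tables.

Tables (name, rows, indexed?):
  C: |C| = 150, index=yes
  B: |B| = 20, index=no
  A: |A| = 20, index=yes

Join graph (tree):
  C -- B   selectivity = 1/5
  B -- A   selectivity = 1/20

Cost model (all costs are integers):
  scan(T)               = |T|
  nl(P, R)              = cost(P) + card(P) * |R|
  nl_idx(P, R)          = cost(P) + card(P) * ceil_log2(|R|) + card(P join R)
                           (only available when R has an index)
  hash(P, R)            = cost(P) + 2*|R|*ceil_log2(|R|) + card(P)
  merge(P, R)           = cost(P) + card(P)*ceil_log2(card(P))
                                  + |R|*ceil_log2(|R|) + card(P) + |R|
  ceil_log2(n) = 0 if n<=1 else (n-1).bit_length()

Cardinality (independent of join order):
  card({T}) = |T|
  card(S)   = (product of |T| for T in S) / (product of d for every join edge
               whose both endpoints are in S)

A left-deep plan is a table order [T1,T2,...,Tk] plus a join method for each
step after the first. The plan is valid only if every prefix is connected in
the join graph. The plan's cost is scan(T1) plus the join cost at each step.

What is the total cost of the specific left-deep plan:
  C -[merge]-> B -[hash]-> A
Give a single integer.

2420

step 1: scan C: cost=150, card=150
step 2: join B via merge
    card(P join B) = 150*20/(5) = 600
    cost = 150 + 150*8 + 20*5 + 150 + 20 = 1620
step 3: join A via hash
    card(P join A) = 600*20/(20) = 600
    cost = 1620 + 2*20*5 + 600 = 2420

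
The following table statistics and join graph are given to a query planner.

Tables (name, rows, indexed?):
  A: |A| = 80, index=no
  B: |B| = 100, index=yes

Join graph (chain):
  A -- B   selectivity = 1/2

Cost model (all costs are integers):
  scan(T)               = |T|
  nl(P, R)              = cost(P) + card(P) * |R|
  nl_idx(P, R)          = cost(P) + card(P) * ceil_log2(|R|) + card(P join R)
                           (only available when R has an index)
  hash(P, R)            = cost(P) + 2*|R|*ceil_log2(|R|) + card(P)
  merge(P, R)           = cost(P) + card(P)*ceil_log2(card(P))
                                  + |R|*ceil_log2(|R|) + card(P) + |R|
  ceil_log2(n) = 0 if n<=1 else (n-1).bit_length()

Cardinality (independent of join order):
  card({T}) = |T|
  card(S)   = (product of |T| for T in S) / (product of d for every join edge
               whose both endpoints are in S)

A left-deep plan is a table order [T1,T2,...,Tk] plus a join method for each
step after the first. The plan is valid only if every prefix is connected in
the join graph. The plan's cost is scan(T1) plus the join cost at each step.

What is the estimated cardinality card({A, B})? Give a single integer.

4000

Tables in S: A(80), B(100)
Edges inside S: A-B(d=2)
numerator = 80 * 100 = 8000
denominator = 2 = 2
card(S) = 8000 / 2 = 4000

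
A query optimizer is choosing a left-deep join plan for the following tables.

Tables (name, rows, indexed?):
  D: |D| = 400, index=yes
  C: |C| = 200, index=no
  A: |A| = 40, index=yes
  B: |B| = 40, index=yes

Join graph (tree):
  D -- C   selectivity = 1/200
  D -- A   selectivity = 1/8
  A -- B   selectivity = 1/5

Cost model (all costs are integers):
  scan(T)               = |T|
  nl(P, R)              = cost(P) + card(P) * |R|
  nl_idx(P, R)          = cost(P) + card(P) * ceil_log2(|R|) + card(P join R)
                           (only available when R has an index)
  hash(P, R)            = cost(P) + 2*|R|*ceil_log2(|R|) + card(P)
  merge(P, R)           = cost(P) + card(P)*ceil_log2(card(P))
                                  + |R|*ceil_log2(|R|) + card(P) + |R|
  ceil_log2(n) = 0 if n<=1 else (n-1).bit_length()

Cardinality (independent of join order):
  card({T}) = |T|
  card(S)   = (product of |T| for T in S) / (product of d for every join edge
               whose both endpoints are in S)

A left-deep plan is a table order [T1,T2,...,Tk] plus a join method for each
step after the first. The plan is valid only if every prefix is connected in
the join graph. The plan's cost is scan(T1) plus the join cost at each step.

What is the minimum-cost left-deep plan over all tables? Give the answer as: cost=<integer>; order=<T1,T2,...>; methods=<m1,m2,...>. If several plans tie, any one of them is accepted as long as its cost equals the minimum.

cost=5760; order=C,D,A,B; methods=nl_idx,hash,hash

Selinger DP (subsets sized 1..n):
  {D}: scan cost=400, card=400
  {C}: scan cost=200, card=200
  {A}: scan cost=40, card=40
  {B}: scan cost=40, card=40
  {CD}: card=400; try (D,nl_idx)→2400, (C,hash)→4000, (D,merge)→6000, (C,merge)→6200, (D,hash)→7600, (D,nl)→80200 …(+1); best=2400 via (D,nl_idx)
  {AD}: card=2000; try (A,hash)→1280, (D,nl_idx)→2400, (D,merge)→4320, (A,merge)→4680, (A,nl_idx)→4800, (D,hash)→7280 …(+2); best=1280 via (A,hash)
  {AB}: card=320; try (B,hash)→560, (A,hash)→560, (B,merge)→600, (B,nl_idx)→600, (A,merge)→600, (A,nl_idx)→600 …(+2); best=560 via (B,hash)
  {ACD}: card=2000; try (A,hash)→3280, (C,hash)→6480, (A,merge)→6680, (A,nl_idx)→6800, (A,nl)→18400, (C,merge)→27080 …(+1); best=3280 via (A,hash)
  {ABD}: card=16000; try (B,hash)→3760, (D,merge)→7760, (D,hash)→8080, (D,nl_idx)→19440, (B,merge)→25560, (B,nl_idx)→29280 …(+2); best=3760 via (B,hash)
  {ABCD}: card=16000; try (B,hash)→5760, (C,hash)→22960, (B,merge)→27560, (B,nl_idx)→31280, (B,nl)→83280, (C,merge)→245560 …(+1); best=5760 via (B,hash)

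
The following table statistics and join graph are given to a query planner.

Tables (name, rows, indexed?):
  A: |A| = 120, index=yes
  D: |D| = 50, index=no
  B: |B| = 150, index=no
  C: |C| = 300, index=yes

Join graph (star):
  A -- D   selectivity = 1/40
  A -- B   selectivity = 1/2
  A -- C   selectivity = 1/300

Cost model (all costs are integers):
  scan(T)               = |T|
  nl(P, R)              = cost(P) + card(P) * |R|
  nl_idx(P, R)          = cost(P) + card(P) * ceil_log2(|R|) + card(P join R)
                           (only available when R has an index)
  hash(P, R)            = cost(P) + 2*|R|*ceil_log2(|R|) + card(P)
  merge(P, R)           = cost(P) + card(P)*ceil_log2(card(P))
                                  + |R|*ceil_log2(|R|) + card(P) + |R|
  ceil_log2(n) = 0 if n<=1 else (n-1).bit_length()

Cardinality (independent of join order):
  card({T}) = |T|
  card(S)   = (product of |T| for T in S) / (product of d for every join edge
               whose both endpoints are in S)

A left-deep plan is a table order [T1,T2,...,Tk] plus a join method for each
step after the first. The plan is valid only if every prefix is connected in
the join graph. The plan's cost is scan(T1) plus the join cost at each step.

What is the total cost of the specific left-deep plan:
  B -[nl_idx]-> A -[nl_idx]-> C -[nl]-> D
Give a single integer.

550200

step 1: scan B: cost=150, card=150
step 2: join A via nl_idx
    card(P join A) = 150*120/(2) = 9000
    cost = 150 + 150*7 + 9000 = 10200
step 3: join C via nl_idx
    card(P join C) = 9000*300/(300) = 9000
    cost = 10200 + 9000*9 + 9000 = 100200
step 4: join D via nl
    card(P join D) = 9000*50/(40) = 11250
    cost = 100200 + 9000*50 = 550200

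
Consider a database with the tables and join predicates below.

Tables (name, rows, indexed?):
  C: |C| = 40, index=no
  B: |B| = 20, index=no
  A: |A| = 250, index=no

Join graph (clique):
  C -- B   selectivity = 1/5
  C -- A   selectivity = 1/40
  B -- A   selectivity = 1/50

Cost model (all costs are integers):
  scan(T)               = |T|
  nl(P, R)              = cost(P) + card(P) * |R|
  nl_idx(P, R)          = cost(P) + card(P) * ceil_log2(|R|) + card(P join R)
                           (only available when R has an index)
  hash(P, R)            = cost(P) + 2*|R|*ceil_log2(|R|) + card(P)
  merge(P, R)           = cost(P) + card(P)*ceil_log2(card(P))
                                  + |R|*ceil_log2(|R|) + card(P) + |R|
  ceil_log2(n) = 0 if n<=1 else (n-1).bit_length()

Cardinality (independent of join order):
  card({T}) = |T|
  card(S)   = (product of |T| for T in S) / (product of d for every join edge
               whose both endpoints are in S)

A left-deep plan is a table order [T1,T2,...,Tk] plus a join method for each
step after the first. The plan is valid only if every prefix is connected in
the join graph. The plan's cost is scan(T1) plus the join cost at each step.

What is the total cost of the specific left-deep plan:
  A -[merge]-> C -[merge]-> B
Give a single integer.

5150

step 1: scan A: cost=250, card=250
step 2: join C via merge
    card(P join C) = 250*40/(40) = 250
    cost = 250 + 250*8 + 40*6 + 250 + 40 = 2780
step 3: join B via merge
    card(P join B) = 250*20/(5*50) = 20
    cost = 2780 + 250*8 + 20*5 + 250 + 20 = 5150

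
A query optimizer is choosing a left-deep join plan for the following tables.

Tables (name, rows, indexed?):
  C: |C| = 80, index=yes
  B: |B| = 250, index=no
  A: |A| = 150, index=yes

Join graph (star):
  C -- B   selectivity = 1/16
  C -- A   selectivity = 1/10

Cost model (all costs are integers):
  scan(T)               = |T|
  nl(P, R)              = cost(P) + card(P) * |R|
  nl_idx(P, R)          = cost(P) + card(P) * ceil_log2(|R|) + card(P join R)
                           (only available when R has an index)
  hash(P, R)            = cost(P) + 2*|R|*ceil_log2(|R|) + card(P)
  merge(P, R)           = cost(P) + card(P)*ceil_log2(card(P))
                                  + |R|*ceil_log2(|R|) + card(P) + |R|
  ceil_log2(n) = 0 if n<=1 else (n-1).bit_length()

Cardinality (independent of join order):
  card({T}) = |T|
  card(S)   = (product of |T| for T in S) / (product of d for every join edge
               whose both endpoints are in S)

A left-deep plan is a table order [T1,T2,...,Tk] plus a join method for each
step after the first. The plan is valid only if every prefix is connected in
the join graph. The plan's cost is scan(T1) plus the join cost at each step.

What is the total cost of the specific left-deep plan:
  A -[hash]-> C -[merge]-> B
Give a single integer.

18070

step 1: scan A: cost=150, card=150
step 2: join C via hash
    card(P join C) = 150*80/(10) = 1200
    cost = 150 + 2*80*7 + 150 = 1420
step 3: join B via merge
    card(P join B) = 1200*250/(16) = 18750
    cost = 1420 + 1200*11 + 250*8 + 1200 + 250 = 18070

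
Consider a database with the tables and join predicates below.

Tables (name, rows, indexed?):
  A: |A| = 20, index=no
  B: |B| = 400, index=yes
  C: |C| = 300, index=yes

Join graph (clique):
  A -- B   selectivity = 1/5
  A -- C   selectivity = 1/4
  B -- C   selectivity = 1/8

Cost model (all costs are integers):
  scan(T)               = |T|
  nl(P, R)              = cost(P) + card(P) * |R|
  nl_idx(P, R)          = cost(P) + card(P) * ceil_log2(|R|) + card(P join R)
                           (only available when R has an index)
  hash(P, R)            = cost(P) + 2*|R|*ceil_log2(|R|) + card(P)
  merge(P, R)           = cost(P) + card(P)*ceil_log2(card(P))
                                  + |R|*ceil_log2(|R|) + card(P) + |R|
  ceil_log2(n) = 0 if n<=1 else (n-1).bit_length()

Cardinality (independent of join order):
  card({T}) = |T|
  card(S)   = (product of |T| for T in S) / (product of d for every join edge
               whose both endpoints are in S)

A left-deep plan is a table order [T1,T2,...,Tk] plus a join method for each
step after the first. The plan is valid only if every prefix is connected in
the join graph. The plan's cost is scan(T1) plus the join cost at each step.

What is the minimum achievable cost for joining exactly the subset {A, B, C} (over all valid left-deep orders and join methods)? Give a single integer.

8000

Selinger DP over subsets of {A,B,C}:
  {A}: scan cost=20, card=20
  {B}: scan cost=400, card=400
  {C}: scan cost=300, card=300
  {AB}: card=1600; try (A,hash)→1000, (B,nl_idx)→1800, (B,merge)→4140, (A,merge)→4520, (B,hash)→7240, (B,nl)→8020 …(+1); best=1000 via (A,hash)
  {AC}: card=1500; try (A,hash)→800, (C,nl_idx)→1700, (C,merge)→3140, (A,merge)→3420, (C,hash)→5440, (C,nl)→6020 …(+1); best=800 via (A,hash)
  {BC}: card=15000; try (C,hash)→6200, (B,merge)→7300, (C,merge)→7400, (B,hash)→7800, (B,nl_idx)→18000, (C,nl_idx)→19000 …(+2); best=6200 via (C,hash)
  {ABC}: card=15000; try (C,hash)→8000, (B,hash)→9500, (A,hash)→21400, (B,merge)→22800, (C,merge)→23200, (B,nl_idx)→29300 …(+5); best=8000 via (C,hash)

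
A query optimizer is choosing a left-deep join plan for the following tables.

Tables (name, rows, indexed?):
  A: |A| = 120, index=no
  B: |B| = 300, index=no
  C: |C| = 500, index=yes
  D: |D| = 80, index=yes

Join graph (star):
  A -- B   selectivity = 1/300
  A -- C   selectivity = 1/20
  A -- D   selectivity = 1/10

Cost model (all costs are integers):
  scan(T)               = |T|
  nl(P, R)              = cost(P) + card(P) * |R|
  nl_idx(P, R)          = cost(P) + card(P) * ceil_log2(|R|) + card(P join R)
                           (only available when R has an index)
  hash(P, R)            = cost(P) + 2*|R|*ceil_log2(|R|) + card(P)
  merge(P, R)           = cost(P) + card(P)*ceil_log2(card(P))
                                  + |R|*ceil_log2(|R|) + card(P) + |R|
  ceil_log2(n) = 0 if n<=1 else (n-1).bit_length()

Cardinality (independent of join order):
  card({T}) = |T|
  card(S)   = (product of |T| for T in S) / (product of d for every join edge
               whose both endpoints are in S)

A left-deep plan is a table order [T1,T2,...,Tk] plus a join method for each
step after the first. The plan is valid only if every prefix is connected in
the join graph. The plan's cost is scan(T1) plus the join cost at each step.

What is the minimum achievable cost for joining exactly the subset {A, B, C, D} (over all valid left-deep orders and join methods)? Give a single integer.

Selinger DP over subsets of {A,B,C,D}:
  {A}: scan cost=120, card=120
  {B}: scan cost=300, card=300
  {C}: scan cost=500, card=500
  {D}: scan cost=80, card=80
  {AB}: card=120; try (A,hash)→2280, (B,merge)→4080, (A,merge)→4260, (B,hash)→5640, (B,nl)→36120, (A,nl)→36300; best=2280 via (A,hash)
  {AC}: card=3000; try (A,hash)→2680, (C,nl_idx)→4200, (C,merge)→6080, (A,merge)→6460, (C,hash)→9240, (C,nl)→60120 …(+1); best=2680 via (A,hash)
  {AD}: card=960; try (D,hash)→1360, (A,merge)→1680, (D,merge)→1720, (A,hash)→1840, (D,nl_idx)→1920, (A,nl)→9680 …(+1); best=1360 via (D,hash)
  {ABC}: card=3000; try (C,nl_idx)→6360, (C,merge)→8240, (B,hash)→11080, (C,hash)→11400, (B,merge)→44680, (C,nl)→62280 …(+1); best=6360 via (C,nl_idx)
  {ABD}: card=960; try (D,hash)→3520, (D,merge)→3880, (D,nl_idx)→4080, (B,hash)→7720, (D,nl)→11880, (B,merge)→14920 …(+1); best=3520 via (D,hash)
  {ACD}: card=24000; try (D,hash)→6800, (C,hash)→11320, (C,merge)→16920, (C,nl_idx)→34000, (D,merge)→42320, (D,nl_idx)→47680 …(+2); best=6800 via (D,hash)
  {ABCD}: card=24000; try (D,hash)→10480, (C,hash)→13480, (C,merge)→19080, (C,nl_idx)→36160, (B,hash)→36200, (D,merge)→46000 …(+5); best=10480 via (D,hash)

10480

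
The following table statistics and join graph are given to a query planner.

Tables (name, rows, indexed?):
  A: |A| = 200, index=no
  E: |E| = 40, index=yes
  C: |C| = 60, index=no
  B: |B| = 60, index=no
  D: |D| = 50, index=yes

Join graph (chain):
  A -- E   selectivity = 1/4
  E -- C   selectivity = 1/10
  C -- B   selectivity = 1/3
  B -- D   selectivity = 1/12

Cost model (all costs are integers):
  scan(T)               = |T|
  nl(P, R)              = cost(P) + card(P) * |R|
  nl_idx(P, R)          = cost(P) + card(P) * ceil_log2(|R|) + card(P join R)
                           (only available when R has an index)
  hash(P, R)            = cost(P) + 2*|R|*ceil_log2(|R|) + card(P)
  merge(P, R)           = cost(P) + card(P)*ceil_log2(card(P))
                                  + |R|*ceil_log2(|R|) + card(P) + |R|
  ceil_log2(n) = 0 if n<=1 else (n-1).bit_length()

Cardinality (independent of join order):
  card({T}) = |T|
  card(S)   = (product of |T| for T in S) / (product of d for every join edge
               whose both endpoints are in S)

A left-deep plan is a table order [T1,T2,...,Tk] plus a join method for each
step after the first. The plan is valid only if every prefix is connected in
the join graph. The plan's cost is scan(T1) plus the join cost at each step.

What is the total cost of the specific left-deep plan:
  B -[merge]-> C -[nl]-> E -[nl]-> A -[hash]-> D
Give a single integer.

1249500

step 1: scan B: cost=60, card=60
step 2: join C via merge
    card(P join C) = 60*60/(3) = 1200
    cost = 60 + 60*6 + 60*6 + 60 + 60 = 900
step 3: join E via nl
    card(P join E) = 1200*40/(10) = 4800
    cost = 900 + 1200*40 = 48900
step 4: join A via nl
    card(P join A) = 4800*200/(4) = 240000
    cost = 48900 + 4800*200 = 1008900
step 5: join D via hash
    card(P join D) = 240000*50/(12) = 1000000
    cost = 1008900 + 2*50*6 + 240000 = 1249500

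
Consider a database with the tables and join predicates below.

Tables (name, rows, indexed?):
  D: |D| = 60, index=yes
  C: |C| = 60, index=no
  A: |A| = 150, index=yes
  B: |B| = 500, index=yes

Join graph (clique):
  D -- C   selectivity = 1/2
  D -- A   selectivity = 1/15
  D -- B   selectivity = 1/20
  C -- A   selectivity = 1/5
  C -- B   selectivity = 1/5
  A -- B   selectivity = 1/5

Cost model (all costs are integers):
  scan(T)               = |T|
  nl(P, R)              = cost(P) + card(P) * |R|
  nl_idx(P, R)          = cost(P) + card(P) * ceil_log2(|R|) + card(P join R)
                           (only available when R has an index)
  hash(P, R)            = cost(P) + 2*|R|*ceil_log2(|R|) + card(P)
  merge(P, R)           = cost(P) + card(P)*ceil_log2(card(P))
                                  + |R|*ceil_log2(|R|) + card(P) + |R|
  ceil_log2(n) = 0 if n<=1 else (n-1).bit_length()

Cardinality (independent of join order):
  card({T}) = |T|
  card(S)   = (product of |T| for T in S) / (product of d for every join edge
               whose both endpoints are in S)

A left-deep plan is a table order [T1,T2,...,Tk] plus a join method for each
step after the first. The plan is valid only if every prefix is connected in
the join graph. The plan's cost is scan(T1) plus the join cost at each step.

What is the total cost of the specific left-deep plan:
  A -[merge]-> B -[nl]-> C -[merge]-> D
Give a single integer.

step 1: scan A: cost=150, card=150
step 2: join B via merge
    card(P join B) = 150*500/(5) = 15000
    cost = 150 + 150*8 + 500*9 + 150 + 500 = 6500
step 3: join C via nl
    card(P join C) = 15000*60/(5*5) = 36000
    cost = 6500 + 15000*60 = 906500
step 4: join D via merge
    card(P join D) = 36000*60/(2*15*20) = 3600
    cost = 906500 + 36000*16 + 60*6 + 36000 + 60 = 1518920

1518920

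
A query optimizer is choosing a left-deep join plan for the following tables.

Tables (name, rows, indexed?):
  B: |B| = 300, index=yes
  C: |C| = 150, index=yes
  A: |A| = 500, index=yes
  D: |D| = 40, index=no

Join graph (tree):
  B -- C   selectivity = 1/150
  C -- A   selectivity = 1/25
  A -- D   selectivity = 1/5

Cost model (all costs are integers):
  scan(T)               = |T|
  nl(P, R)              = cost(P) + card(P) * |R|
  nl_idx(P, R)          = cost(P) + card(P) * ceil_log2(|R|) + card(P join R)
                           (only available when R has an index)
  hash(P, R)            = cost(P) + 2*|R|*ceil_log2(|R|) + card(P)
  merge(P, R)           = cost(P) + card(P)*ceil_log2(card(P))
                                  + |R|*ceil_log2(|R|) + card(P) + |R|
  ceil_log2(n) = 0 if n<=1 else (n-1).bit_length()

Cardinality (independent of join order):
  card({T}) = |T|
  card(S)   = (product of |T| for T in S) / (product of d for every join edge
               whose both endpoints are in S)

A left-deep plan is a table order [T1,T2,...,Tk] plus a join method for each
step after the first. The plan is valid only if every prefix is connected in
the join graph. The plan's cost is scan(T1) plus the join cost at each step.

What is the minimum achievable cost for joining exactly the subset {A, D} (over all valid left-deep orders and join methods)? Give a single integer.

Selinger DP over subsets of {A,D}:
  {A}: scan cost=500, card=500
  {D}: scan cost=40, card=40
  {AD}: card=4000; try (D,hash)→1480, (A,nl_idx)→4400, (A,merge)→5320, (D,merge)→5780, (A,hash)→9080, (A,nl)→20040 …(+1); best=1480 via (D,hash)

1480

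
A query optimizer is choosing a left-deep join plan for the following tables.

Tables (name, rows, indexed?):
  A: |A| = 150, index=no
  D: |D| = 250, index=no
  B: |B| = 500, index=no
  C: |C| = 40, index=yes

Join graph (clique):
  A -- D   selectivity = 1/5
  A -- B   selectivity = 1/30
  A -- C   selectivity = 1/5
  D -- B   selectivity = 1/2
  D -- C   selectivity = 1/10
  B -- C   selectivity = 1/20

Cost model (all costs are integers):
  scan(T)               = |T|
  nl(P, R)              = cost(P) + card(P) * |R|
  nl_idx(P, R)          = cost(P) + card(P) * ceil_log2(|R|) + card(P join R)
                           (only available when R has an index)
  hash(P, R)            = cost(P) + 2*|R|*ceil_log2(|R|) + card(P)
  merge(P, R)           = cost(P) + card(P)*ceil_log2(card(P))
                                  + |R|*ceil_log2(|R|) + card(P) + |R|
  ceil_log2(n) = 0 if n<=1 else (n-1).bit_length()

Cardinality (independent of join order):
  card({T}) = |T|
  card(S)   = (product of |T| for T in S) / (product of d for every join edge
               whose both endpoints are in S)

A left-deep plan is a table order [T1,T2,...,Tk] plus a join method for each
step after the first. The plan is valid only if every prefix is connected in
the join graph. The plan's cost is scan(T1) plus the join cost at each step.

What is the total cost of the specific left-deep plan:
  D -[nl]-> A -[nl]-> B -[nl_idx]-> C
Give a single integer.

4165250

step 1: scan D: cost=250, card=250
step 2: join A via nl
    card(P join A) = 250*150/(5) = 7500
    cost = 250 + 250*150 = 37750
step 3: join B via nl
    card(P join B) = 7500*500/(30*2) = 62500
    cost = 37750 + 7500*500 = 3787750
step 4: join C via nl_idx
    card(P join C) = 62500*40/(5*10*20) = 2500
    cost = 3787750 + 62500*6 + 2500 = 4165250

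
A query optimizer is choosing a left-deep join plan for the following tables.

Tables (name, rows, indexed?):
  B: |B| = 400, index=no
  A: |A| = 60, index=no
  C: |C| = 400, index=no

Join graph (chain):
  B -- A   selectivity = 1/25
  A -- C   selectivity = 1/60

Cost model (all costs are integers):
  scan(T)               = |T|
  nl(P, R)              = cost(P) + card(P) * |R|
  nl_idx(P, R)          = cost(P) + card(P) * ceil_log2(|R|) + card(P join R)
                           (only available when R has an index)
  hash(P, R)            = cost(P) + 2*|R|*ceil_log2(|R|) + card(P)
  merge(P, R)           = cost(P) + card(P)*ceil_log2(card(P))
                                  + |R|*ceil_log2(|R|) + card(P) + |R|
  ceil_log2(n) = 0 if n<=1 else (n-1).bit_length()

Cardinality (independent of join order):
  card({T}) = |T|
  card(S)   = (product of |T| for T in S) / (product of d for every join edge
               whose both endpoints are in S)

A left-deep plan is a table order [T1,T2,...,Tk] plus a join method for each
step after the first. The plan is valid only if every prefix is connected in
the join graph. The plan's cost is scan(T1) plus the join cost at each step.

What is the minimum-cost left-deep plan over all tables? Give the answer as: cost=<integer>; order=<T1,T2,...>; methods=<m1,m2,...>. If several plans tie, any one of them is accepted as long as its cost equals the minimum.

cost=9120; order=C,A,B; methods=hash,hash

Selinger DP (subsets sized 1..n):
  {B}: scan cost=400, card=400
  {A}: scan cost=60, card=60
  {C}: scan cost=400, card=400
  {AB}: card=960; try (A,hash)→1520, (B,merge)→4480, (A,merge)→4820, (B,hash)→7320, (B,nl)→24060, (A,nl)→24400; best=1520 via (A,hash)
  {AC}: card=400; try (A,hash)→1520, (C,merge)→4480, (A,merge)→4820, (C,hash)→7320, (C,nl)→24060, (A,nl)→24400; best=1520 via (A,hash)
  {ABC}: card=6400; try (B,hash)→9120, (B,merge)→9520, (C,hash)→9680, (C,merge)→16080, (B,nl)→161520, (C,nl)→385520; best=9120 via (B,hash)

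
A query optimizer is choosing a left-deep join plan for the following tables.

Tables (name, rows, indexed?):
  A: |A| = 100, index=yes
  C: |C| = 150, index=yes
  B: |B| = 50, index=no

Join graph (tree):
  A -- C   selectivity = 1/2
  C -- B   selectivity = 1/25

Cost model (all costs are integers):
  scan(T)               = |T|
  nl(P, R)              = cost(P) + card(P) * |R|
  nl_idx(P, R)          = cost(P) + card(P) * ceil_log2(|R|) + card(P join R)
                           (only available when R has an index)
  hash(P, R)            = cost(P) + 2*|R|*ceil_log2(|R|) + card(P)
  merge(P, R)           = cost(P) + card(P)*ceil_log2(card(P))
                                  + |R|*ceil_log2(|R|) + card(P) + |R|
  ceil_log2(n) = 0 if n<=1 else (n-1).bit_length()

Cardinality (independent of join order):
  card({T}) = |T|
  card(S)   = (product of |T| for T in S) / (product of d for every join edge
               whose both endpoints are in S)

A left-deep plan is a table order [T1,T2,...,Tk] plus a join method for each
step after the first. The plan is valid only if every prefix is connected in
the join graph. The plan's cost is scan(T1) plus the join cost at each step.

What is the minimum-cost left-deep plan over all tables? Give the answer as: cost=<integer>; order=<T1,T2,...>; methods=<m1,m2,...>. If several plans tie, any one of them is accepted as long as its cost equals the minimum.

Selinger DP (subsets sized 1..n):
  {A}: scan cost=100, card=100
  {C}: scan cost=150, card=150
  {B}: scan cost=50, card=50
  {AC}: card=7500; try (A,hash)→1700, (C,merge)→2250, (A,merge)→2300, (C,hash)→2600, (C,nl_idx)→8400, (A,nl_idx)→8700 …(+2); best=1700 via (A,hash)
  {BC}: card=300; try (C,nl_idx)→750, (B,hash)→900, (C,merge)→1750, (B,merge)→1850, (C,hash)→2500, (C,nl)→7550 …(+1); best=750 via (C,nl_idx)
  {ABC}: card=15000; try (A,hash)→2450, (A,merge)→4550, (B,hash)→9800, (A,nl_idx)→17850, (A,nl)→30750, (B,merge)→107050 …(+1); best=2450 via (A,hash)

cost=2450; order=B,C,A; methods=nl_idx,hash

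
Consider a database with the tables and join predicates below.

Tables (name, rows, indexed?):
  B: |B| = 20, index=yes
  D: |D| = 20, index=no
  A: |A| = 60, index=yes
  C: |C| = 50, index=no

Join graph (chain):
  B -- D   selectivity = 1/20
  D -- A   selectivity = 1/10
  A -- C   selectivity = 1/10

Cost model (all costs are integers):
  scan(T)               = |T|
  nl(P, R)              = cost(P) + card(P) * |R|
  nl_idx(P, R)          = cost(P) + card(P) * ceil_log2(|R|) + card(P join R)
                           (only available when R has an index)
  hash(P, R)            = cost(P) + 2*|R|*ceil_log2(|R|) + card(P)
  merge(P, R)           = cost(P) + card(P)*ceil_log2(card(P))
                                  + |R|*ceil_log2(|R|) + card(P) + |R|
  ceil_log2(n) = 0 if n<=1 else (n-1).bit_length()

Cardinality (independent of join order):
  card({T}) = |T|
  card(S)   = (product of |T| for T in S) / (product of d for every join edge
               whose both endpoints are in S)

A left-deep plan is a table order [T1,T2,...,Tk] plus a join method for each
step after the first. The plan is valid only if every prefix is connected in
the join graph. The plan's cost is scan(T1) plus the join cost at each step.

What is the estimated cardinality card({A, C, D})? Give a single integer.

600

Tables in S: A(60), C(50), D(20)
Edges inside S: D-A(d=10), A-C(d=10)
numerator = 60 * 50 * 20 = 60000
denominator = 10 * 10 = 100
card(S) = 60000 / 100 = 600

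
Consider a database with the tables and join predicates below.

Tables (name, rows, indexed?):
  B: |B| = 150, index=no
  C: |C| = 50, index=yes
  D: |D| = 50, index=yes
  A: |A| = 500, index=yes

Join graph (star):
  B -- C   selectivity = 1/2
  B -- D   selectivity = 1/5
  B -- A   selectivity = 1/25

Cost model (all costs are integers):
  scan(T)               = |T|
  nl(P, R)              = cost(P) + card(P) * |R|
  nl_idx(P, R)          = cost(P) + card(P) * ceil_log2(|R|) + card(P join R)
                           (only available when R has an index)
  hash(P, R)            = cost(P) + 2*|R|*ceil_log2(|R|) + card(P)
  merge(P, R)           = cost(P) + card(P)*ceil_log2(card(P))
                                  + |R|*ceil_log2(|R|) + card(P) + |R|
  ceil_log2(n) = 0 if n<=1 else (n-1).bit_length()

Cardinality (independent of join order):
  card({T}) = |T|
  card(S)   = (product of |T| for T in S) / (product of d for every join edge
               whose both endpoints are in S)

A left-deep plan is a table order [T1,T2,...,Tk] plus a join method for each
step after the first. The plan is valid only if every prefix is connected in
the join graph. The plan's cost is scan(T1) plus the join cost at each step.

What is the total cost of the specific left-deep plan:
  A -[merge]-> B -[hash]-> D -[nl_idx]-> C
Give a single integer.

940450

step 1: scan A: cost=500, card=500
step 2: join B via merge
    card(P join B) = 500*150/(25) = 3000
    cost = 500 + 500*9 + 150*8 + 500 + 150 = 6850
step 3: join D via hash
    card(P join D) = 3000*50/(5) = 30000
    cost = 6850 + 2*50*6 + 3000 = 10450
step 4: join C via nl_idx
    card(P join C) = 30000*50/(2) = 750000
    cost = 10450 + 30000*6 + 750000 = 940450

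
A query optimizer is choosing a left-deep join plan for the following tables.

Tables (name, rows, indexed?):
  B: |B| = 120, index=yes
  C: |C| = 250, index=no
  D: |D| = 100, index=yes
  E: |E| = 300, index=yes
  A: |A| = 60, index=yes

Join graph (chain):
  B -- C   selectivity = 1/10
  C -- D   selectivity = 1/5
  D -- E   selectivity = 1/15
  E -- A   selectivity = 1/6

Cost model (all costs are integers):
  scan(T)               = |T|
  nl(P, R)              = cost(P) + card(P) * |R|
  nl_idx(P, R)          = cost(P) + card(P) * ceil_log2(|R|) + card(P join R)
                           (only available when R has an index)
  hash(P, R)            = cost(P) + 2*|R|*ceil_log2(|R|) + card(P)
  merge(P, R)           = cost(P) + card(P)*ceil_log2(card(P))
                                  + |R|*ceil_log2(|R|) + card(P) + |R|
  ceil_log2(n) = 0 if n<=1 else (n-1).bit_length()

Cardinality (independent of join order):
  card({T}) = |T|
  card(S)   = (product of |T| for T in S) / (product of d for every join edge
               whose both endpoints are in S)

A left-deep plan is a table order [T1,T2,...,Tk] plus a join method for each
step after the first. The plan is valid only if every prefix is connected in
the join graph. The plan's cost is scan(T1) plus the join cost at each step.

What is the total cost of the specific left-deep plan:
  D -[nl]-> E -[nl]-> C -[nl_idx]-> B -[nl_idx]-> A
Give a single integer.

21630100

step 1: scan D: cost=100, card=100
step 2: join E via nl
    card(P join E) = 100*300/(15) = 2000
    cost = 100 + 100*300 = 30100
step 3: join C via nl
    card(P join C) = 2000*250/(5) = 100000
    cost = 30100 + 2000*250 = 530100
step 4: join B via nl_idx
    card(P join B) = 100000*120/(10) = 1200000
    cost = 530100 + 100000*7 + 1200000 = 2430100
step 5: join A via nl_idx
    card(P join A) = 1200000*60/(6) = 12000000
    cost = 2430100 + 1200000*6 + 12000000 = 21630100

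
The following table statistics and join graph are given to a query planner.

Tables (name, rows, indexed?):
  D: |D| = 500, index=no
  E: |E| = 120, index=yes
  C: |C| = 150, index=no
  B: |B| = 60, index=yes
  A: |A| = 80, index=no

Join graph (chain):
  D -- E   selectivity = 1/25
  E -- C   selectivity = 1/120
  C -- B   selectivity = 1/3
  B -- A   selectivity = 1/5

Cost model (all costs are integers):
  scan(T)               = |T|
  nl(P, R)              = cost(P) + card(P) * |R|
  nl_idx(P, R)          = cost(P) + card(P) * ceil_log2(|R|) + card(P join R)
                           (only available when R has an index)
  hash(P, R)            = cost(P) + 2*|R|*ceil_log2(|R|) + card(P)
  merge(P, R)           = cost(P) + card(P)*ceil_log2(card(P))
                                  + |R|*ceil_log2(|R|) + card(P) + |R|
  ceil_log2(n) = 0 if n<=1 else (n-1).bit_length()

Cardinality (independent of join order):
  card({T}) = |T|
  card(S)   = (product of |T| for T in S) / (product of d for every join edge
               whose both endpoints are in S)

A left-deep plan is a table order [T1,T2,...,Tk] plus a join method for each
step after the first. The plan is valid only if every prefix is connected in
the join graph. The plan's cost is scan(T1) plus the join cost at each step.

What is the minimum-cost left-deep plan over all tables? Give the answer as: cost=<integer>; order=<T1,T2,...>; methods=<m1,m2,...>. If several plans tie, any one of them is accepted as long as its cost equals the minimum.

cost=63340; order=C,E,B,A,D; methods=nl_idx,hash,hash,hash

Selinger DP (subsets sized 1..n):
  {D}: scan cost=500, card=500
  {E}: scan cost=120, card=120
  {C}: scan cost=150, card=150
  {B}: scan cost=60, card=60
  {A}: scan cost=80, card=80
  {DE}: card=2400; try (E,hash)→2680, (D,merge)→6080, (E,nl_idx)→6400, (E,merge)→6460, (D,hash)→9240, (D,nl)→60120 …(+1); best=2680 via (E,hash)
  {CE}: card=150; try (E,nl_idx)→1350, (E,hash)→1980, (C,merge)→2430, (E,merge)→2460, (C,hash)→2640, (C,nl)→18120 …(+1); best=1350 via (E,nl_idx)
  {BC}: card=3000; try (B,hash)→1020, (C,merge)→1830, (B,merge)→1920, (C,hash)→2520, (B,nl_idx)→4050, (C,nl)→9060 …(+1); best=1020 via (B,hash)
  {AB}: card=960; try (B,hash)→880, (A,merge)→1120, (B,merge)→1140, (A,hash)→1240, (B,nl_idx)→1520, (A,nl)→4860 …(+1); best=880 via (B,hash)
  {CDE}: card=3000; try (C,hash)→7480, (D,merge)→7700, (D,hash)→10500, (C,merge)→35230, (D,nl)→76350, (C,nl)→362680; best=7480 via (C,hash)
  {BCE}: card=3000; try (B,hash)→2220, (B,merge)→3120, (B,nl_idx)→5250, (E,hash)→5700, (B,nl)→10350, (E,nl_idx)→25020 …(+2); best=2220 via (B,hash)
  {ABC}: card=48000; try (C,hash)→4240, (A,hash)→5140, (C,merge)→12790, (A,merge)→40660, (C,nl)→144880, (A,nl)→241020; best=4240 via (C,hash)
  {BCDE}: card=60000; try (B,hash)→11200, (D,hash)→14220, (D,merge)→46220, (B,merge)→46900, (B,nl_idx)→85480, (B,nl)→187480 …(+1); best=11200 via (B,hash)
  {ABCE}: card=48000; try (A,hash)→6340, (A,merge)→41860, (E,hash)→53920, (A,nl)→242220, (E,nl_idx)→388240, (E,merge)→821200 …(+1); best=6340 via (A,hash)
  {ABCDE}: card=960000; try (D,hash)→63340, (A,hash)→72320, (D,merge)→827340, (A,merge)→1031840, (A,nl)→4811200, (D,nl)→24006340; best=63340 via (D,hash)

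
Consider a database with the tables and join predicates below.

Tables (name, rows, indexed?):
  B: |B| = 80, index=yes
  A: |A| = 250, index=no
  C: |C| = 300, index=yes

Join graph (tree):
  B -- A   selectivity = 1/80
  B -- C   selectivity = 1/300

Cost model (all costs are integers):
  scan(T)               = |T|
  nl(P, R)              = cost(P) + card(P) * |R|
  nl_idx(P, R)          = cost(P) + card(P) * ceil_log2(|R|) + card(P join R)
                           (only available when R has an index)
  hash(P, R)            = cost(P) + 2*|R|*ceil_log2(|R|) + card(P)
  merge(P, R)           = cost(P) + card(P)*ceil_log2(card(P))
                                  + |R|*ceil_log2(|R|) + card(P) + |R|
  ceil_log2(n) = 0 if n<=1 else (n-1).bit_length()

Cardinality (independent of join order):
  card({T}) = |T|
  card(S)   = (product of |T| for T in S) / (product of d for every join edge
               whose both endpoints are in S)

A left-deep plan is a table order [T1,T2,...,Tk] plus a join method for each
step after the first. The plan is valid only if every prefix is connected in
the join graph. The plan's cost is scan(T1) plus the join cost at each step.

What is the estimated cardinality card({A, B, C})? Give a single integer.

250

Tables in S: A(250), B(80), C(300)
Edges inside S: B-A(d=80), B-C(d=300)
numerator = 250 * 80 * 300 = 6000000
denominator = 80 * 300 = 24000
card(S) = 6000000 / 24000 = 250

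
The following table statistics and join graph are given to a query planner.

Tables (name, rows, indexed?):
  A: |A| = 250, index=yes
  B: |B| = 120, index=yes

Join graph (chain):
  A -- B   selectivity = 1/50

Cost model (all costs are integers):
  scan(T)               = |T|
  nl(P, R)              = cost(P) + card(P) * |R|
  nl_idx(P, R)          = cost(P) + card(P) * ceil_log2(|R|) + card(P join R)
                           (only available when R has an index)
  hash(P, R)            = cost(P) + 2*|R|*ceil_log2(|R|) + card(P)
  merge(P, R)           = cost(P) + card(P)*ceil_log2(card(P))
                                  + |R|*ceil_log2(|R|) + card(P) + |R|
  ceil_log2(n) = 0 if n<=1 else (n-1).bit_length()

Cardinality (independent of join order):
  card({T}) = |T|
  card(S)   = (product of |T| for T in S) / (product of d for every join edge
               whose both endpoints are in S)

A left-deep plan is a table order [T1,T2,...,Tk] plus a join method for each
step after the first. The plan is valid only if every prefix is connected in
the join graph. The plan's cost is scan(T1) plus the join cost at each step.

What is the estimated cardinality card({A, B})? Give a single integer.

600

Tables in S: A(250), B(120)
Edges inside S: A-B(d=50)
numerator = 250 * 120 = 30000
denominator = 50 = 50
card(S) = 30000 / 50 = 600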